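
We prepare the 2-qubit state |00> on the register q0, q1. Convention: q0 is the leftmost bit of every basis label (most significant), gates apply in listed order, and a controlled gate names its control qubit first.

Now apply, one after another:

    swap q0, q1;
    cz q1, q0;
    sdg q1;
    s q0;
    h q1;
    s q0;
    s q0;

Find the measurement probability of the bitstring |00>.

The probability of measuring |00> is 1/2.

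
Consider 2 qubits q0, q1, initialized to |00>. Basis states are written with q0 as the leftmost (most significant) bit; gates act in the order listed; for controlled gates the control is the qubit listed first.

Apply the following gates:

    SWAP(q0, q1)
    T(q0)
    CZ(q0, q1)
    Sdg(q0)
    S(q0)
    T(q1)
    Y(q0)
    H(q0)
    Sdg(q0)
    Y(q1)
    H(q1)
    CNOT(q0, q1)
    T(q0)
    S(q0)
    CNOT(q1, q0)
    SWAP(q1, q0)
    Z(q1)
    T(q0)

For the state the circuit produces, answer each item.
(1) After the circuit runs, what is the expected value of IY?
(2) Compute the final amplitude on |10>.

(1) In the final state, IY has expectation 0.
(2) The amplitude on |10> is I/2.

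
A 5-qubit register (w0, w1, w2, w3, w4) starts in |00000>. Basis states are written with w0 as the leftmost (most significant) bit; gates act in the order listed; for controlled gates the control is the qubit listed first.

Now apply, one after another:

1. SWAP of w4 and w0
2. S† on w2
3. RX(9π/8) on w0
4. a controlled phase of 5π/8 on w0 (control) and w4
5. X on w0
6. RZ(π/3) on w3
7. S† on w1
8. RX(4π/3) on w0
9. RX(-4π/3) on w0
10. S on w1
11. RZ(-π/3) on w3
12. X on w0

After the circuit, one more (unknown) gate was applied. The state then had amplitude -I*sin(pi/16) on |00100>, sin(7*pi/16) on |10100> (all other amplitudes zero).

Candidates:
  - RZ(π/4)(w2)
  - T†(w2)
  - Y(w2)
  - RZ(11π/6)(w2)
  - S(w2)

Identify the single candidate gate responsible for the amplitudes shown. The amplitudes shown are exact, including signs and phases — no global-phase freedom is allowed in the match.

The applied gate was Y(w2).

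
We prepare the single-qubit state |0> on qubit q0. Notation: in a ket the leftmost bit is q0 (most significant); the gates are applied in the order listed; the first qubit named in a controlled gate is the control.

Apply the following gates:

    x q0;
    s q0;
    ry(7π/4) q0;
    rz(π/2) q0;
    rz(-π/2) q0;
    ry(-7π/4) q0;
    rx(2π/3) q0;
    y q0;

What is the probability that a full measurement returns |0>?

The probability of measuring |0> is 1/4.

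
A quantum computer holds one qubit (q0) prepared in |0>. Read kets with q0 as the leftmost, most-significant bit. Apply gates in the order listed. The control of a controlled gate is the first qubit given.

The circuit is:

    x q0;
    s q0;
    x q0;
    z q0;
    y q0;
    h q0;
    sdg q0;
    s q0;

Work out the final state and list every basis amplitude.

The final amplitudes are -sqrt(2)/2 on |0>, sqrt(2)/2 on |1>.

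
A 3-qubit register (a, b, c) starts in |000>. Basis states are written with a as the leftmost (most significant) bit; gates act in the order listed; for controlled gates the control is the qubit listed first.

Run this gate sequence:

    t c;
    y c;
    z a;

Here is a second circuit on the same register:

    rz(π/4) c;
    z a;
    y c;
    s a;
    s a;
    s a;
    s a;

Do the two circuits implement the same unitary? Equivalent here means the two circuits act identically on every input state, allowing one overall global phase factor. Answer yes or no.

Yes, they are equivalent — the unitaries differ by at most a global phase.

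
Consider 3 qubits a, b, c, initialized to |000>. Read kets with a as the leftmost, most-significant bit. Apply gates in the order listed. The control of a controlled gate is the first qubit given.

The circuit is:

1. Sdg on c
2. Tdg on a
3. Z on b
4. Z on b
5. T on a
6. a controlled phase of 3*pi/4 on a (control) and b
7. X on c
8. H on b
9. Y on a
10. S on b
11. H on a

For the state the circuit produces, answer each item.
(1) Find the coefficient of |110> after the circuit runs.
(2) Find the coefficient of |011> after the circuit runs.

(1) |110> carries amplitude 0 in the final state.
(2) The amplitude on |011> is -1/2.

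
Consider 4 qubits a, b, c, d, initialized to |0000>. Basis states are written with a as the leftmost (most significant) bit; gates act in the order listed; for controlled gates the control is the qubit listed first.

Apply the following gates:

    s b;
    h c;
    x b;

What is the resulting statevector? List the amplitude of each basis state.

After the circuit, the state carries amplitude sqrt(2)/2 on |0100>, sqrt(2)/2 on |0110>, and 0 on every other basis state.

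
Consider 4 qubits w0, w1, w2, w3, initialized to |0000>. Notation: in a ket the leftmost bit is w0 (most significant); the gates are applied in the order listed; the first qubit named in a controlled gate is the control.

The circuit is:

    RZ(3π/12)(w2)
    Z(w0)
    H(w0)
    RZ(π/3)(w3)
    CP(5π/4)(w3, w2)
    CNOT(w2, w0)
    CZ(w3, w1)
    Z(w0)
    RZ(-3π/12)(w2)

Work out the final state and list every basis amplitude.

The final amplitudes are -sqrt(2)*exp(5*I*pi/6)/2 on |0000>, sqrt(2)*exp(5*I*pi/6)/2 on |1000>, and 0 on every other basis state.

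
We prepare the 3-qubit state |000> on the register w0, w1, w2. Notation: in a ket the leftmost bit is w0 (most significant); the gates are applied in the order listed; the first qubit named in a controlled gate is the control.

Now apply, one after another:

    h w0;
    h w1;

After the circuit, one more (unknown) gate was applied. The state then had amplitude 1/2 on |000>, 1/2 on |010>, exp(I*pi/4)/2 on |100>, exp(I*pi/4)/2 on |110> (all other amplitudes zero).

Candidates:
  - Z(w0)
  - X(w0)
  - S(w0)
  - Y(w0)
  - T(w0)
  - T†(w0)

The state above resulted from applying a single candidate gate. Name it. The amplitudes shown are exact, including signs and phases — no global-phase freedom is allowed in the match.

The applied gate was T(w0).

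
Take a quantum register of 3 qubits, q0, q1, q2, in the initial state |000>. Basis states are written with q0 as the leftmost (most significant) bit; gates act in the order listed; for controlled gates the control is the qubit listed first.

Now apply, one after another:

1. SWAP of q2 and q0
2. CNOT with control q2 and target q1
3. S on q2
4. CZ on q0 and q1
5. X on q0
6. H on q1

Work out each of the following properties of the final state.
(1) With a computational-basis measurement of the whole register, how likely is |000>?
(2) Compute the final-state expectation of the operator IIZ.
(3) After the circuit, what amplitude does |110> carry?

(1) The probability of measuring |000> is 0.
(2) The expectation value of IIZ is 1.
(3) The amplitude on |110> is sqrt(2)/2.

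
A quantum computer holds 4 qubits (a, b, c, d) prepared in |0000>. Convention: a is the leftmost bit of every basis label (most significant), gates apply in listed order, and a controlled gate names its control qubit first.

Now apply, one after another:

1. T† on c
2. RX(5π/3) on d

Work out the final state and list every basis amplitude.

After the circuit, the state carries amplitude -sqrt(3)/2 on |0000>, -I/2 on |0001>, and 0 on every other basis state.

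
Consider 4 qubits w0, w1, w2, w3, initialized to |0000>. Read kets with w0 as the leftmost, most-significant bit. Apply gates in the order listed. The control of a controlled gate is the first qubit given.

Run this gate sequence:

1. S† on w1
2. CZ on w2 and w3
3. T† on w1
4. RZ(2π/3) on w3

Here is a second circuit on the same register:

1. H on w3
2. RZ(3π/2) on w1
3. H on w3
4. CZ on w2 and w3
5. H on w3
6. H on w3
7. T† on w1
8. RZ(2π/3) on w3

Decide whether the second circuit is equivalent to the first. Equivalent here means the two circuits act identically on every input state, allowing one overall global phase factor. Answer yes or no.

Yes — the two circuits implement the same unitary up to a global phase.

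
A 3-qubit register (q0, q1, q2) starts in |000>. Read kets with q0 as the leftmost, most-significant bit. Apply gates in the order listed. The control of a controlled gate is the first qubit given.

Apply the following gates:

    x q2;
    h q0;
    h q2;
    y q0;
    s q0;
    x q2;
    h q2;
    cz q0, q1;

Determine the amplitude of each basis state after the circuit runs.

After the circuit, the state carries amplitude sqrt(2)*I/2 on |001>, sqrt(2)/2 on |101>, and 0 on every other basis state.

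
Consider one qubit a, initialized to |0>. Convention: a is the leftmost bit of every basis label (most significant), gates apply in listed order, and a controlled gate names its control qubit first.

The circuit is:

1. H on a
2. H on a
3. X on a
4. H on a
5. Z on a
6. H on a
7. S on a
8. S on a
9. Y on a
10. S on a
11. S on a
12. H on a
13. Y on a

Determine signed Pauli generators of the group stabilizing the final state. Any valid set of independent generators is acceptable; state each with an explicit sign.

The stabilizer group can be generated by +X, among other valid generating sets. Key observation: gates 2-5 undo each other exactly, leaving only the rest of the circuit to track.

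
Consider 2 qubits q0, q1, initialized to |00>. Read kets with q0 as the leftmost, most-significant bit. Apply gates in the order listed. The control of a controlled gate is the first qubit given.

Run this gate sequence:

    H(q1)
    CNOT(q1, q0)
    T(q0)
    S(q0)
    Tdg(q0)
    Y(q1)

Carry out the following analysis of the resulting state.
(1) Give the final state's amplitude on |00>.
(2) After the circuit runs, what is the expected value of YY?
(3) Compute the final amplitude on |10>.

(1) The final state's coefficient on |00> equals 0.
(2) The observable YY averages to 0.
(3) |10> carries amplitude sqrt(2)/2 in the final state.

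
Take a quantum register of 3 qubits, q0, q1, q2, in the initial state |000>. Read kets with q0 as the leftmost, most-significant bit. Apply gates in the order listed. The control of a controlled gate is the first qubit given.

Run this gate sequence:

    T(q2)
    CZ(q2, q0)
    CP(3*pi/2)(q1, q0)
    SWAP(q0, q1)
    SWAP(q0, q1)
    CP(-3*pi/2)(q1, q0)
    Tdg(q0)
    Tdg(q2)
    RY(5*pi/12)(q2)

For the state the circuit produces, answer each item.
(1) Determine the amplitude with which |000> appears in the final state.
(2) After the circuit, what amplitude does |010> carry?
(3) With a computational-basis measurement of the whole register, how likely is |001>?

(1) The amplitude on |000> is sqrt(6 - 3*sqrt(2))/4 + sqrt(sqrt(2) + 2)/4. Key observation: steps 3-6 multiply out to the identity, so the circuit reduces to the remaining gates.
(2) The final state's coefficient on |010> equals 0.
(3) A full measurement returns |001> with probability -sqrt(6)/8 + sqrt(2)/8 + 1/2.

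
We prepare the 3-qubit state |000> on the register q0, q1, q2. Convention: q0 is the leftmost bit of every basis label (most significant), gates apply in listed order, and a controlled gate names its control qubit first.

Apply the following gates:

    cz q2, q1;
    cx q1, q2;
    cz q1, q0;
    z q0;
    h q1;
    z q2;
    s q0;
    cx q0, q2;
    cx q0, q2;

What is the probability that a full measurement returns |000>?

The probability of measuring |000> is 1/2. Key observation: the block from step 8 through step 9 cancels to the identity and can be dropped.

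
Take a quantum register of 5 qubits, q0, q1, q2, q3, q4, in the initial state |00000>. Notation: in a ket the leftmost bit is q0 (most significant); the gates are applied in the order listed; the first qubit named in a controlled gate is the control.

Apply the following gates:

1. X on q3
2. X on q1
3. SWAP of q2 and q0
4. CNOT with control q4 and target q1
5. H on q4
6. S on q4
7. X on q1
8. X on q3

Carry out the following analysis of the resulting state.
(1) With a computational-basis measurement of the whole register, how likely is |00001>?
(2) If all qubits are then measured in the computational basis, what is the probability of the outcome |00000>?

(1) A full measurement returns |00001> with probability 1/2.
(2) A full measurement returns |00000> with probability 1/2.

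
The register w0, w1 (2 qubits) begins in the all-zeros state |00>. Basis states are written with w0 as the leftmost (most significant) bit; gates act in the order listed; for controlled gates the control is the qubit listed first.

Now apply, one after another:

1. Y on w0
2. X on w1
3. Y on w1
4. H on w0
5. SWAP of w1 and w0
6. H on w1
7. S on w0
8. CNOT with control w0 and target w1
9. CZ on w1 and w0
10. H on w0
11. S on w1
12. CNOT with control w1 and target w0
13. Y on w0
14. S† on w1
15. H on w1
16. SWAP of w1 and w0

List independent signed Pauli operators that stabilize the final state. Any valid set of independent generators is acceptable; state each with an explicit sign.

One valid set of independent stabilizer generators is -XI, -IX (any independent generating set of the same group is equally correct).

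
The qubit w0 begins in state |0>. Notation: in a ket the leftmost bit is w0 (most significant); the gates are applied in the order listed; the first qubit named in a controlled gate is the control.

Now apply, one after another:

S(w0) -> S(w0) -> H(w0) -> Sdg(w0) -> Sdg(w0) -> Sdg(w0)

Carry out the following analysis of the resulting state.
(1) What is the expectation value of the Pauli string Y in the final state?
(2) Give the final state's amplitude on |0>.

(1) The observable Y averages to 1.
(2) The final state's coefficient on |0> equals sqrt(2)/2.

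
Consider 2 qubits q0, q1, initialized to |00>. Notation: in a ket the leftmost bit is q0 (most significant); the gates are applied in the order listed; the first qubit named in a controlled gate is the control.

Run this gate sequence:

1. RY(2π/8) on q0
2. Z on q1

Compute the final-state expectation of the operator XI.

In the final state, XI has expectation sqrt(2)/2.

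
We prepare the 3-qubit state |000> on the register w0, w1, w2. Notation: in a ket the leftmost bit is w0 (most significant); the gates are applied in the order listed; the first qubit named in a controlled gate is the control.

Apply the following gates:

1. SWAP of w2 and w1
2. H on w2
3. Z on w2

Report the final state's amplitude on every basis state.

The final amplitudes are sqrt(2)/2 on |000>, -sqrt(2)/2 on |001>, and 0 on every other basis state.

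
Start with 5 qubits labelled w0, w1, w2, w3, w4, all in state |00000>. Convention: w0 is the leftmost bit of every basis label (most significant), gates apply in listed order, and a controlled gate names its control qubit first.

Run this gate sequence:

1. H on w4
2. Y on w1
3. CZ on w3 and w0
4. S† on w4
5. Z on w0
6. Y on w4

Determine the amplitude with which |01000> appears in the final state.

The amplitude on |01000> is -sqrt(2)*I/2.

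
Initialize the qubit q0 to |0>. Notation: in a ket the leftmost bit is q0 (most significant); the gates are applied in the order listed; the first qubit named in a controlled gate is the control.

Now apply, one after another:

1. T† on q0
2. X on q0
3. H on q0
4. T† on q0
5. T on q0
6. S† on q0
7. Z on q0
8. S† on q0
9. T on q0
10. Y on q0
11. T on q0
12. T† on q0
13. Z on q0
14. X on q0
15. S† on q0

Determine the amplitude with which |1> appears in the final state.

|1> carries amplitude sqrt(2)*exp(I*pi/4)/2 in the final state.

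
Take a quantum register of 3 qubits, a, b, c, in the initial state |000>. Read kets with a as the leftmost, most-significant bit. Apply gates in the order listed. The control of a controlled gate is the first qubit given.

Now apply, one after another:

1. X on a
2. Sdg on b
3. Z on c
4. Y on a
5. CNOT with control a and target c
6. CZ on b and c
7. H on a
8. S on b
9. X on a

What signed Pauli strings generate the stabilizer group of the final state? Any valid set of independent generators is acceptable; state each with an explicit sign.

One valid set of independent stabilizer generators is +XII, +IZI, +IIZ (any independent generating set of the same group is equally correct).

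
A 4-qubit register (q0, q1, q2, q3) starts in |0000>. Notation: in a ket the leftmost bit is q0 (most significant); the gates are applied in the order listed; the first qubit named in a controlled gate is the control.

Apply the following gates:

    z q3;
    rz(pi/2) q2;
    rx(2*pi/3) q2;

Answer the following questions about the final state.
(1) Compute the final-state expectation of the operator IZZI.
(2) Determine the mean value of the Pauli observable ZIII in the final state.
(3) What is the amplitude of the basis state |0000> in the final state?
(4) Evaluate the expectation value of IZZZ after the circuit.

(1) The expectation value of IZZI is -1/2.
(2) The observable ZIII averages to 1.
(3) The final state's coefficient on |0000> equals -exp(3*I*pi/4)/2.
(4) In the final state, IZZZ has expectation -1/2.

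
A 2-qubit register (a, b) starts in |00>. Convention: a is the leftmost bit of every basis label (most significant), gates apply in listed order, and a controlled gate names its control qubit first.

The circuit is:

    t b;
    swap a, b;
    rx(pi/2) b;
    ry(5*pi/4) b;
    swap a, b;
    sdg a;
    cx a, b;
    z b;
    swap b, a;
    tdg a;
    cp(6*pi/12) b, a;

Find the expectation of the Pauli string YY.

The observable YY averages to -sqrt(2)/2.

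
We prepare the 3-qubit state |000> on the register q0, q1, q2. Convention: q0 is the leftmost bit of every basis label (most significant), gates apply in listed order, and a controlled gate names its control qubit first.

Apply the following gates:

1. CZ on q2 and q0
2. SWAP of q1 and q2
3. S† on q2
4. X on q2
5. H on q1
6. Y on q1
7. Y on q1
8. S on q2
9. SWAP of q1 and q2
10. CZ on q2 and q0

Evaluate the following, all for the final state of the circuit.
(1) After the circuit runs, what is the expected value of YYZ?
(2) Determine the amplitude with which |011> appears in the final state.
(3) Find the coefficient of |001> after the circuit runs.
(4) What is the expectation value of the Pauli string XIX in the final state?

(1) In the final state, YYZ has expectation 0.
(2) The final state's coefficient on |011> equals sqrt(2)*I/2.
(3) The amplitude on |001> is 0.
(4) The expectation value of XIX is 0.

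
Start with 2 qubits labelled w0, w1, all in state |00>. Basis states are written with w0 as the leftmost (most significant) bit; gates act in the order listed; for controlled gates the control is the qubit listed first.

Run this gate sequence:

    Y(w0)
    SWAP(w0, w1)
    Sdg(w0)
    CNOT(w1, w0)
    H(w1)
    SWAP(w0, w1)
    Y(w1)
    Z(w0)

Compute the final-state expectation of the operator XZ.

The expectation value of XZ is 1.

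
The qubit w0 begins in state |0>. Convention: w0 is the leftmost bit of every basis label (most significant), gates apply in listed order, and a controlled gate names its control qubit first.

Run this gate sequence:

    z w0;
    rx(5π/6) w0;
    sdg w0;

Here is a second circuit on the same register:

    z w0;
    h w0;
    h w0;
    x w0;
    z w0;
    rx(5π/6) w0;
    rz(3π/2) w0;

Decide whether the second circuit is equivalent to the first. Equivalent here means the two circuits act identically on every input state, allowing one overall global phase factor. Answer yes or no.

No — the two circuits implement different unitaries, even allowing a global phase.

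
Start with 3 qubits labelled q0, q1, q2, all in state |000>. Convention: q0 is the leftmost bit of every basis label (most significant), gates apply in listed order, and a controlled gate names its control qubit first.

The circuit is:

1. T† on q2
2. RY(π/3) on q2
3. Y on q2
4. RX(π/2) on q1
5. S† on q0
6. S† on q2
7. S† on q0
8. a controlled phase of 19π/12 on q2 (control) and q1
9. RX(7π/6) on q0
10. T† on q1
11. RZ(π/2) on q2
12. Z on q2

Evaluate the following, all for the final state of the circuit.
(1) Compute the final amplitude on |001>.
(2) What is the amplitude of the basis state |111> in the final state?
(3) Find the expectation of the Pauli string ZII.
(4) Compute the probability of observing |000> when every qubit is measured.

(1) The final state's coefficient on |001> equals (3 - sqrt(3))*exp(I*pi/4)/8.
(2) The amplitude on |111> is (-3 - sqrt(3))*exp(7*I*pi/12)/8.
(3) The observable ZII averages to -sqrt(3)/2.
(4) The probability of measuring |000> is 1/16 - sqrt(3)/32.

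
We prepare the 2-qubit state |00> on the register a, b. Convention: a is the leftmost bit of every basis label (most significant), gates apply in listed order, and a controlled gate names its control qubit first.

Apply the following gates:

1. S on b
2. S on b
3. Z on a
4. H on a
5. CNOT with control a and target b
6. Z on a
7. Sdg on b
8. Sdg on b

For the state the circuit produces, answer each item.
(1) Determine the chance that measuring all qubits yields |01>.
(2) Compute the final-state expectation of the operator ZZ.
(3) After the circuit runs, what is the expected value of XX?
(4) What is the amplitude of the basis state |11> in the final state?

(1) The probability of measuring |01> is 0.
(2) In the final state, ZZ has expectation 1.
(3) The expectation value of XX is 1.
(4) |11> carries amplitude sqrt(2)/2 in the final state.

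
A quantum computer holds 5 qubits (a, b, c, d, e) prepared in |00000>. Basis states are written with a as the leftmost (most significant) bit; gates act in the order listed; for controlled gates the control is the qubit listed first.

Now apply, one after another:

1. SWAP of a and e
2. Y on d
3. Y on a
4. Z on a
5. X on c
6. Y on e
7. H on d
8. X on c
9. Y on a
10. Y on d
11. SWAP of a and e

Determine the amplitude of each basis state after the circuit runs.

The resulting statevector has amplitude sqrt(2)*I/2 on |10000>, sqrt(2)*I/2 on |10010>, and 0 on every other basis state.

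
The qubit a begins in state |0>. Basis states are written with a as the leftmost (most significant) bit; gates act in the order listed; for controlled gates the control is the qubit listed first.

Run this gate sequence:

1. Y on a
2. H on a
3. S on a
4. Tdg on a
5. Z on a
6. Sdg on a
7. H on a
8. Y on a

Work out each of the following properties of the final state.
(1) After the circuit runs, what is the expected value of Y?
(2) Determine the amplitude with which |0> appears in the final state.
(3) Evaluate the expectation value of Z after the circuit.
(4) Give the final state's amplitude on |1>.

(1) In the final state, Y has expectation sqrt(2)/2.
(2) |0> carries amplitude 1/2 + exp(3*I*pi/4)/2 in the final state.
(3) The observable Z averages to -sqrt(2)/2.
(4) |1> carries amplitude -1/2 + exp(3*I*pi/4)/2 in the final state.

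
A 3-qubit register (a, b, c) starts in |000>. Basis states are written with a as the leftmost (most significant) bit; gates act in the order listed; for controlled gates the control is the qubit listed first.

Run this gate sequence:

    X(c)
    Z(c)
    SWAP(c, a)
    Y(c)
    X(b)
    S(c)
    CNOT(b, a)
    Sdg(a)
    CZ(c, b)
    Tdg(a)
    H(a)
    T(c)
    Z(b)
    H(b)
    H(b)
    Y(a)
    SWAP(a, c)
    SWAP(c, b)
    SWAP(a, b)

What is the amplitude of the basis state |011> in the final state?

The final state's coefficient on |011> equals -sqrt(2)*exp(3*I*pi/4)/2. Key observation: gates 14-15 undo each other exactly, leaving only the rest of the circuit to track.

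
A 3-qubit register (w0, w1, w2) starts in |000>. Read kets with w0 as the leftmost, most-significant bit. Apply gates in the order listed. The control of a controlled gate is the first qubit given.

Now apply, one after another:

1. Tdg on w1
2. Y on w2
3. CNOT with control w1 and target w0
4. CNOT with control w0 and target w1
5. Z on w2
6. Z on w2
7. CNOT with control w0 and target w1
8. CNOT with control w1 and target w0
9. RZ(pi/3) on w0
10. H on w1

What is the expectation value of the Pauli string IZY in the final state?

The observable IZY averages to 0. Key observation: gates 3-8 undo each other exactly, leaving only the rest of the circuit to track.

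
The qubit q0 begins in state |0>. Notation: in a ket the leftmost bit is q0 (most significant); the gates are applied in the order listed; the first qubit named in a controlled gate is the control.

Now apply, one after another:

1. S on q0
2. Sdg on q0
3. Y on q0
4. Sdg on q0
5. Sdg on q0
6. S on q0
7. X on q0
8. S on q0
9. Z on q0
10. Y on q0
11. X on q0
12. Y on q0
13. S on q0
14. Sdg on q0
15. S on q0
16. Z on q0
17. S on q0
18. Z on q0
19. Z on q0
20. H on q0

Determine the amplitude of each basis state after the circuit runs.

The final amplitudes are -sqrt(2)/2 on |0>, sqrt(2)/2 on |1>. Key observation: the block from step 1 through step 2 cancels to the identity and can be dropped.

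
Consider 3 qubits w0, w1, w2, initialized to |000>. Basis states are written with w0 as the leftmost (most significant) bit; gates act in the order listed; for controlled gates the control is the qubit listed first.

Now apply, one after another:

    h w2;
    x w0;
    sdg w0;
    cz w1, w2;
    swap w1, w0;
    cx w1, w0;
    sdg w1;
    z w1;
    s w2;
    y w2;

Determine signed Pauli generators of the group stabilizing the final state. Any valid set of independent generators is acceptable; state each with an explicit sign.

The stabilizer group can be generated by +IIY, -ZII, -IZI, among other valid generating sets.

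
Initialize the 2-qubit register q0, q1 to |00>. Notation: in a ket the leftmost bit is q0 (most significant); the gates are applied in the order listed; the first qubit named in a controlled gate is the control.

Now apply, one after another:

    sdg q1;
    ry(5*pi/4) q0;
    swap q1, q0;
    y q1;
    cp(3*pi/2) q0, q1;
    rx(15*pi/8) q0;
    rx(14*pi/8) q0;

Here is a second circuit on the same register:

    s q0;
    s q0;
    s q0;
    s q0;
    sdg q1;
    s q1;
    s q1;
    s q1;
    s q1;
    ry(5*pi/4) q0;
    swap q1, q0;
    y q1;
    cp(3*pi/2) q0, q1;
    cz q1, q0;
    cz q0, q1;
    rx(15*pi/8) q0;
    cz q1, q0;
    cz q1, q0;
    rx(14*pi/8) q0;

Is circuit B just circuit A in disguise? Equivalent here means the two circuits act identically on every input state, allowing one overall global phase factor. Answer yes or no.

Yes — the two circuits implement the same unitary up to a global phase.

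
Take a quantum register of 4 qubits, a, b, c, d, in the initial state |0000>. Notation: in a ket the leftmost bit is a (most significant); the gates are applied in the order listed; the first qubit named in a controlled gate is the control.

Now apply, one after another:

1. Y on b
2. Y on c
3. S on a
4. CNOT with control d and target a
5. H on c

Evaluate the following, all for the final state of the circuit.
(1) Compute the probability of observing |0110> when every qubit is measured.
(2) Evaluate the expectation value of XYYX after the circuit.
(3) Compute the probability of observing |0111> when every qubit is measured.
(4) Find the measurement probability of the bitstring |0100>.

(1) The probability of measuring |0110> is 1/2.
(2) In the final state, XYYX has expectation 0.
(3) The probability of measuring |0111> is 0.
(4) The probability of measuring |0100> is 1/2.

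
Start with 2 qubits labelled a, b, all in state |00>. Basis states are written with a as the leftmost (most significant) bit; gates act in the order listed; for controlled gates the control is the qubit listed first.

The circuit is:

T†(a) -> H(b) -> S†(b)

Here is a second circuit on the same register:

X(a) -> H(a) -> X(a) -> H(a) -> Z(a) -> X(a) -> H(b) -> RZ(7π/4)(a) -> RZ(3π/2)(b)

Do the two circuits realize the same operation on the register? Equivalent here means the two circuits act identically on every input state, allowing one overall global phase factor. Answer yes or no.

Yes — the two circuits implement the same unitary up to a global phase.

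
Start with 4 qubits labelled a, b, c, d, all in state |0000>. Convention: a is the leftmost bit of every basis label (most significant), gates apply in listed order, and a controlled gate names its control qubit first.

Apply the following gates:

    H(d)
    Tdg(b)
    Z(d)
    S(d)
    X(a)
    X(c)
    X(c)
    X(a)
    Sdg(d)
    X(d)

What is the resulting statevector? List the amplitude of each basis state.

The final amplitudes are -sqrt(2)/2 on |0000>, sqrt(2)/2 on |0001>, and 0 on every other basis state.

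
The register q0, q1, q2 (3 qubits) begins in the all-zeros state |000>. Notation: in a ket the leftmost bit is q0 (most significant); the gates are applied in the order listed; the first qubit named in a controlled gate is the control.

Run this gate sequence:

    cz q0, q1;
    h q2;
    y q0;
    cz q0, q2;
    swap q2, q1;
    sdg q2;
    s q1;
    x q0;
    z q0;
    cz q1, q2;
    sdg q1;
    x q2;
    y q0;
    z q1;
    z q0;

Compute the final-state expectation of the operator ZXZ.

The observable ZXZ averages to 1.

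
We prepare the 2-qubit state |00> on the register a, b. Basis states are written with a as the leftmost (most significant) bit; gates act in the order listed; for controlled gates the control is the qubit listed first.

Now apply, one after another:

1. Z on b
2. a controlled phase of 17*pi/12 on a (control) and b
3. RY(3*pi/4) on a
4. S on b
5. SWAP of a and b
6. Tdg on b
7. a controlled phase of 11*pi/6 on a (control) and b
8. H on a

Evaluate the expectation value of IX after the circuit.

In the final state, IX has expectation 1/2.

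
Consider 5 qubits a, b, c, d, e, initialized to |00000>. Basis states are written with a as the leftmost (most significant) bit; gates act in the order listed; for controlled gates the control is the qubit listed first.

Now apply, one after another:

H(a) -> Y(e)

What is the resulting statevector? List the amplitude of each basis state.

The final amplitudes are sqrt(2)*I/2 on |00001>, sqrt(2)*I/2 on |10001>, and 0 on every other basis state.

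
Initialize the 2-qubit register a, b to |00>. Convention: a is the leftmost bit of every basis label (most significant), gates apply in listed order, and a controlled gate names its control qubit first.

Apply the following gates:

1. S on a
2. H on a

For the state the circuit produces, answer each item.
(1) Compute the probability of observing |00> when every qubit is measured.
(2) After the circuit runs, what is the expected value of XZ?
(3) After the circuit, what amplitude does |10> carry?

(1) Outcome |00> occurs with probability 1/2.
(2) In the final state, XZ has expectation 1.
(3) |10> carries amplitude sqrt(2)/2 in the final state.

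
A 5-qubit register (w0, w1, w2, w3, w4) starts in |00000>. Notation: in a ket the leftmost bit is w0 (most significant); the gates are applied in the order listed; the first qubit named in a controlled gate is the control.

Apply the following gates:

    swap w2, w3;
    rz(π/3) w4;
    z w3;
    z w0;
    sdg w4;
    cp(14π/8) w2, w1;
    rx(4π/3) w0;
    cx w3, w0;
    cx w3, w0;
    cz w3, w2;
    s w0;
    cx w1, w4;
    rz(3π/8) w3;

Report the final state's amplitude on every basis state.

The resulting statevector has amplitude exp(31*I*pi/48)/2 on |00000>, -sqrt(3)*exp(31*I*pi/48)/2 on |10000>, and 0 on every other basis state. Key observation: gates 8-9 undo each other exactly, leaving only the rest of the circuit to track.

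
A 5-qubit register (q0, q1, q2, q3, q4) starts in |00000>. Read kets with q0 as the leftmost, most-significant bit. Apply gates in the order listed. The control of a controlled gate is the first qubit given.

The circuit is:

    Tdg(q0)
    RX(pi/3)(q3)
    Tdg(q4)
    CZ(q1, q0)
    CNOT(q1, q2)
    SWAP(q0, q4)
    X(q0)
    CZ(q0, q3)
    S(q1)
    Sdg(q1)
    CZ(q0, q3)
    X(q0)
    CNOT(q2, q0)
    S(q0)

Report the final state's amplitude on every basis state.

The resulting statevector has amplitude sqrt(3)/2 on |00000>, -I/2 on |00010>, and 0 on every other basis state.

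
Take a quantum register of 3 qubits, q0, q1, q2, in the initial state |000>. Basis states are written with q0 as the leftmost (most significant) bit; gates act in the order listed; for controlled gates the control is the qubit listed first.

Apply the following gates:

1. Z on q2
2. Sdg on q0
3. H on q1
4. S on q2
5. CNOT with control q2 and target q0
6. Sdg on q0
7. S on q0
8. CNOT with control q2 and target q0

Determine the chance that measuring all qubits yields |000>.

The probability of measuring |000> is 1/2. Key observation: steps 5-8 multiply out to the identity, so the circuit reduces to the remaining gates.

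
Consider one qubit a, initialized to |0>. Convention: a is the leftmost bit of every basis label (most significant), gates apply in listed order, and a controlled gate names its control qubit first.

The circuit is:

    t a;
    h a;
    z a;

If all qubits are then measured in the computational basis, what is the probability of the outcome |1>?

The probability of measuring |1> is 1/2.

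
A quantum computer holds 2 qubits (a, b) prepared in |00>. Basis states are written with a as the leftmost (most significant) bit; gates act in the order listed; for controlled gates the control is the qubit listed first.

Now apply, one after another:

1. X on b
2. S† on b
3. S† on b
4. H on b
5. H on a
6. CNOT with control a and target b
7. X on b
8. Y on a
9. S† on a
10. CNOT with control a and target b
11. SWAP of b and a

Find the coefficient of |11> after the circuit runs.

|11> carries amplitude 1/2 in the final state.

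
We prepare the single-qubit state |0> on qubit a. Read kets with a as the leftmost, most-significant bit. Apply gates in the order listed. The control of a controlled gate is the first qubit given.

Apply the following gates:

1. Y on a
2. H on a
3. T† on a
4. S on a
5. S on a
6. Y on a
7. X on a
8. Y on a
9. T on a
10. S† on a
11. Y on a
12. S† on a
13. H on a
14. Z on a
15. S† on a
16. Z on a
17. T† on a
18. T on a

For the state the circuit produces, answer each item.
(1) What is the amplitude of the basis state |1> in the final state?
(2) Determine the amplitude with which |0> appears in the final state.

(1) The amplitude on |1> is sqrt(2)/2.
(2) The final state's coefficient on |0> equals -sqrt(2)/2.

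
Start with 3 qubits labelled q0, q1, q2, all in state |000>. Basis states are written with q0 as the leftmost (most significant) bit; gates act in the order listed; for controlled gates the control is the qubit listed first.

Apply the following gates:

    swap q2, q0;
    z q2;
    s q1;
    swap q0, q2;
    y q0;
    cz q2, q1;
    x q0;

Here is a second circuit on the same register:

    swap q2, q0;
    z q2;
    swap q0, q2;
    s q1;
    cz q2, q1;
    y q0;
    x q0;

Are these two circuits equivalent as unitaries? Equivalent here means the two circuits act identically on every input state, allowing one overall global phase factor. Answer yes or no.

Yes — the two circuits implement the same unitary up to a global phase.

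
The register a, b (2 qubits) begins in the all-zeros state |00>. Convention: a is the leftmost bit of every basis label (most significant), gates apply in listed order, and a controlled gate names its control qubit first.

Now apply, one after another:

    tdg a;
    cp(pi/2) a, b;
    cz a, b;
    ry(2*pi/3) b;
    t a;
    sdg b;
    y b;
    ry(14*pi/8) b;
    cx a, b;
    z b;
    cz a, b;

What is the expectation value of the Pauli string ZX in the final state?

The expectation value of ZX is sqrt(2)/4.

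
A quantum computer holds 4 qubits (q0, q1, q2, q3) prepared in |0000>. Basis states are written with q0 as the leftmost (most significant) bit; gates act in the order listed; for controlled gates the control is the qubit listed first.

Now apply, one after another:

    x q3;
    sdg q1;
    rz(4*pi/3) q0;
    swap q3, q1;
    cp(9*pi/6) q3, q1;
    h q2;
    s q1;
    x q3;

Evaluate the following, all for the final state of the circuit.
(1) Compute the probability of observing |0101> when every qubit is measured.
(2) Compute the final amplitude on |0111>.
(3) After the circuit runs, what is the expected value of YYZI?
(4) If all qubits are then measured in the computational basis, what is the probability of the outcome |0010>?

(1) The probability of measuring |0101> is 1/2.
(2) The final state's coefficient on |0111> equals -sqrt(2)*exp(5*I*pi/6)/2.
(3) The observable YYZI averages to 0.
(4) Outcome |0010> occurs with probability 0.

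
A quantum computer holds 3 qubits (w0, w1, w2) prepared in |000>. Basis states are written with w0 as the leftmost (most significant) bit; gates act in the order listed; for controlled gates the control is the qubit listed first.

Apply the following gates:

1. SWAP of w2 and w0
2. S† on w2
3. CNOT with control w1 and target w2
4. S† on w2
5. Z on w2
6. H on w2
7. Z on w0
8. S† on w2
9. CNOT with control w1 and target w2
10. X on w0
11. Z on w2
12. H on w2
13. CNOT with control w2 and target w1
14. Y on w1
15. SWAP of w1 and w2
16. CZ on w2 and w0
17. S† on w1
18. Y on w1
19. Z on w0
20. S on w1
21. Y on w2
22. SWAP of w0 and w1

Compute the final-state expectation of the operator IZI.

The observable IZI averages to -1.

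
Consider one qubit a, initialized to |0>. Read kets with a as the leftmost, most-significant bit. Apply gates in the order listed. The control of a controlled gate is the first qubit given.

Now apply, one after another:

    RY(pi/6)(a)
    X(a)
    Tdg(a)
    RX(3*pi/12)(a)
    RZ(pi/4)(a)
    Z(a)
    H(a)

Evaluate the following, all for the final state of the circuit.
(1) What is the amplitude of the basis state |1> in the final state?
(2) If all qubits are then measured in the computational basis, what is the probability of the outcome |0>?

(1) |1> carries amplitude -sqrt(3*sqrt(2) + 6)*exp(7*I*pi/8)/4 - sqrt(6 - 3*sqrt(2))*exp(5*I*pi/8)/8 - sqrt(6 - 3*sqrt(2))*exp(I*pi/8)/8 - sqrt(2 - sqrt(2))*exp(I*pi/8)/8 + sqrt(2 - sqrt(2))*exp(5*I*pi/8)/8 in the final state.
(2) Outcome |0> occurs with probability -sqrt(2)/16 + sqrt(3)/8 + 3/8.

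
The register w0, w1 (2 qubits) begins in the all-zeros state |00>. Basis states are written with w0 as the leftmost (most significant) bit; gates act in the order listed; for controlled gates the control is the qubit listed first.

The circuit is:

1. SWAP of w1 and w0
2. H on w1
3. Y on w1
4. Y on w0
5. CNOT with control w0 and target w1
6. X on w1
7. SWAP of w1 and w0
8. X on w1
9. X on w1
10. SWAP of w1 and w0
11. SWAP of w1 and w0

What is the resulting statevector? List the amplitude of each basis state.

The resulting statevector has amplitude 0 on |00>, sqrt(2)/2 on |01>, 0 on |10>, -sqrt(2)/2 on |11>. Key observation: gates 7-10 undo each other exactly, leaving only the rest of the circuit to track.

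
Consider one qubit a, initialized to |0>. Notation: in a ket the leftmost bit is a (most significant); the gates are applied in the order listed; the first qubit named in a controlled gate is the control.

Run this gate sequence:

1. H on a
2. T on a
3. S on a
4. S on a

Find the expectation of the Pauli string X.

The expectation value of X is -sqrt(2)/2.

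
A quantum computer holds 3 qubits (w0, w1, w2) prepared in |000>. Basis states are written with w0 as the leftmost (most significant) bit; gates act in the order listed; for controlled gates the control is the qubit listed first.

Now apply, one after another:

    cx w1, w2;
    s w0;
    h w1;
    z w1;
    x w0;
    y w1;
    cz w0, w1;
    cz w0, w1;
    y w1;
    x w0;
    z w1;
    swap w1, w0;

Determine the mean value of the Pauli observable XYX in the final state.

In the final state, XYX has expectation 0. Key observation: the block from step 4 through step 11 cancels to the identity and can be dropped.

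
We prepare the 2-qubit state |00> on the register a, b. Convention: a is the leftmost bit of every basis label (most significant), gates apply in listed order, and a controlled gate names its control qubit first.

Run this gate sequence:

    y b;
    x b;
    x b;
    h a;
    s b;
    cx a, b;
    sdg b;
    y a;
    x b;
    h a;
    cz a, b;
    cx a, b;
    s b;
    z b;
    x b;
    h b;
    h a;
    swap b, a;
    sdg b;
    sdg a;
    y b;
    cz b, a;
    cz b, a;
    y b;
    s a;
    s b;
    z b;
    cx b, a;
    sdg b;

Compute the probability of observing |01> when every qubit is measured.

The probability of measuring |01> is 1/4. Key observation: steps 19-26 multiply out to the identity, so the circuit reduces to the remaining gates.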